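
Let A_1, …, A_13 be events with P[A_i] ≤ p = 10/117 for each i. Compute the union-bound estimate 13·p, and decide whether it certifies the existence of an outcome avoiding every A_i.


Union bound: P[∪_{i=1}^{13} A_i] ≤ Σ_i P[A_i] ≤ 13·p = 13·(10/117) = 10/9.
Numerically: 10/9 ≈ 1.111.
Is 10/9 < 1? NO.
Since the bound 10/9 is ≥ 1, the union bound is uninformative here; it does NOT by itself certify existence.

13·p = 10/9 ≈ 1.111; existence NOT certified by the union bound.


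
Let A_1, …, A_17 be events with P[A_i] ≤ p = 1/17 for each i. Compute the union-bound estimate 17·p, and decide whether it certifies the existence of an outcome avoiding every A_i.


Union bound: P[∪_{i=1}^{17} A_i] ≤ Σ_i P[A_i] ≤ 17·p = 17·(1/17) = 1.
Numerically: 1 ≈ 1.000000.
Is 1 < 1? NO.
Since the bound 1 is ≥ 1, the union bound is uninformative here; it does NOT by itself certify existence.

17·p = 1 ≈ 1.000000; existence NOT certified by the union bound.


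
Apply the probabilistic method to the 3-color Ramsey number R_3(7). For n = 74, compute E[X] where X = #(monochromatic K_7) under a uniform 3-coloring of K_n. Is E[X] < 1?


E[X] = C(74, 7) · 3^{1 − 21} = 1799579064 · 3^{−20} = 1799579064/3486784401.
As a reduced fraction: E[X] = 599859688/1162261467 ≈ 0.516.
Is E[X] < 1? YES.
Since E[X] < 1, there exists a 3-coloring of K_{74} with no monochromatic K_7; hence R_3(7) > 74.

E[X] = 599859688/1162261467 ≈ 0.516; E[X] < 1, so R_3(7) > 74.


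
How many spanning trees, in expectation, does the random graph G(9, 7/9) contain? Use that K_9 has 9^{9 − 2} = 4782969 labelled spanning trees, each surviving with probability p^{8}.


K_9 has 9^{9 − 2} = 4782969 labelled spanning trees.
For each such spanning tree H, let X_H = 1 if all 8 edges of H are present in G. Then P[X_H = 1] = p^{8} = (7/9)^{8} = 5764801/43046721.
By linearity of expectation: E[X] = Σ_H E[X_H] = 4782969 · p^{8} = 4782969 · 5764801/43046721 = 5764801/9.
Numerically: E[X] ≈ 6.405e+05.

E[X] = 4782969 · (7/9)^{8} = 5764801/9 ≈ 6.405e+05.


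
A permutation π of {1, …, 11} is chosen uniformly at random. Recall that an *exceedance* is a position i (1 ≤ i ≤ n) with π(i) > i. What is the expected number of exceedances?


Write X = Σ_{i=1}^{11} X_i, where X_i = 1_{π(i) > i}.
For each fixed i, π(i) is uniform over {1, …, 11} (marginal of a uniform permutation), so P[π(i) > i] = (n − i)/n. Summing: Σ_{i=1}^{11} (n − i)/n = (0 + 1 + … + 10)/11 = 11(11 − 1)/(2·11) = (11 − 1)/2.
Hence E[X] = Σ_{i=1}^{11} (11 − i)/11 = 5 ≈ 5.000000.

E[X] = 5 = 5.000000.


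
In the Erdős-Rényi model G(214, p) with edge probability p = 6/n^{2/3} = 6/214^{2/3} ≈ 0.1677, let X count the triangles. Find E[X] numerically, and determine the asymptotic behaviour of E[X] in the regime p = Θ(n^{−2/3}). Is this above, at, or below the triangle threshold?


Number of potential triangles: C(214, 3) = 1610564.
Each occurs with probability p³ ≈ (0.1677)³ ≈ 4.7165691e-03.
By linearity: E[X] = C(214, 3)·p³ ≈ 1610564 · 4.7165691e-03 ≈ 7596.33645.
Since α = 2/3 < 1, p = c/n^{2/3} ≫ 1/n is above the triangle threshold p ~ 1/n. Asymptotically E[X] ~ (c³/6)·n^{3(1−α)} = (6³/6)·n^{1} → ∞; triangles are abundant w.h.p.

E[X] ≈ 7596.33645; in regime p = Θ(1/n^{2/3}) E[X] diverges (above the triangle threshold p ~ 1/n).


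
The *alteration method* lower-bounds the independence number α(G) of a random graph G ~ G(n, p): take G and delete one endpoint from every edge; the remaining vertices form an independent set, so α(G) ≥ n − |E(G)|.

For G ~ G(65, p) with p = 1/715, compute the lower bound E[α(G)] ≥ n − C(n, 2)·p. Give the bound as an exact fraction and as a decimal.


E[|E(G)|] = C(65, 2)·p = 2080 · (1/715) = 32/11.
E[α(G)] ≥ n − E[|E(G)|] = 65 − 32/11 = 683/11.
Numerically: ≈ 62.09091.
(This is only a lower bound; the true E[α(G)] may be larger.)

E[α(G)] ≥ 683/11 ≈ 62.09091.


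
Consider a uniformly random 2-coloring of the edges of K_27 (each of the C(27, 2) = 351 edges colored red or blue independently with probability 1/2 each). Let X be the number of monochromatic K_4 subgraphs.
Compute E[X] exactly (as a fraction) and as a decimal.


Let X = Σ_S X_S over the C(27, 4) = 17550 subsets S of size 4, where X_S = 1 if the K_4 on S is monochromatic.
For a fixed S, the K_4 on S has C(4, 2) = 6 edges. P[all 6 edges red] = (1/2)^6, and likewise for blue, so P[monochromatic] = 2·(1/2)^6 = 2^{1 − 6} = 1/32.
Summing: E[X] = C(27, 4) · 2^{1 − 6} = 17550 · 1/32 = 8775/16.
Numerically: E[X] ≈ 548.438.

E[X] = C(27,4)·2^(1−C(4,2)) = 8775/16 ≈ 548.438.


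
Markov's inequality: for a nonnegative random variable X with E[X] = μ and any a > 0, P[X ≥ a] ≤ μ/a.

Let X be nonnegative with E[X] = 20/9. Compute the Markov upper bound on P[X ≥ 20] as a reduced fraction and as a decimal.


μ = E[X] = 20/9, a = 20.
Markov: P[X ≥ 20] ≤ μ/a = (20/9)/20 = 1/9.
Numerically: ≈ 0.11111.
(Since a = 20 > μ = 2.22222, the bound 1/9 is < 1 and informative.)

P[X ≥ 20] ≤ 1/9 ≈ 0.11111.


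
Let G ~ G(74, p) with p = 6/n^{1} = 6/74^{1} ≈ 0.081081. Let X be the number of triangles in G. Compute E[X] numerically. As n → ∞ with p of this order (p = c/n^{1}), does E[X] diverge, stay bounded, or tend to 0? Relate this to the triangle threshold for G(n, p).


Number of potential triangles: C(74, 3) = 64824.
Each occurs with probability p³ ≈ (0.081081)³ ≈ 5.3303852e-04.
By linearity: E[X] = C(74, 3)·p³ ≈ 64824 · 5.3303852e-04 ≈ 34.55369.
Here α = 1, so p = 6/n is exactly at the triangle threshold p ~ 1/n. Asymptotically E[X] → c³/6 = 6³/6 = 36 ≈ 36.00000, a bounded constant. In this regime the triangle count is asymptotically Poisson(c³/6).

E[X] ≈ 34.55369; in regime p = Θ(1/n^{1}) E[X] stays bounded (at the triangle threshold p ~ 1/n).


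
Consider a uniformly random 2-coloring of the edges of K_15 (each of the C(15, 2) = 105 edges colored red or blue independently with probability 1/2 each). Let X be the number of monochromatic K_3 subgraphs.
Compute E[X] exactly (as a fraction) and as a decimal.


Let X = Σ_S X_S over the C(15, 3) = 455 subsets S of size 3, where X_S = 1 if the K_3 on S is monochromatic.
For a fixed S, the K_3 on S has C(3, 2) = 3 edges. P[all 3 edges red] = (1/2)^3, and likewise for blue, so P[monochromatic] = 2·(1/2)^3 = 2^{1 − 3} = 1/4.
Summing: E[X] = C(15, 3) · 2^{1 − 3} = 455 · 1/4 = 455/4.
Numerically: E[X] ≈ 113.7500.

E[X] = C(15,3)·2^(1−C(3,2)) = 455/4 ≈ 113.7500.


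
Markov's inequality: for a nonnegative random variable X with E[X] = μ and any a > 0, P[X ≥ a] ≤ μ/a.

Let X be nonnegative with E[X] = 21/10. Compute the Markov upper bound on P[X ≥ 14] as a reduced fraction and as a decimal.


μ = E[X] = 21/10, a = 14.
Markov: P[X ≥ 14] ≤ μ/a = (21/10)/14 = 3/20.
Numerically: ≈ 0.1500.
(Since a = 14 > μ = 2.1000, the bound 3/20 is < 1 and informative.)

P[X ≥ 14] ≤ 3/20 ≈ 0.1500.


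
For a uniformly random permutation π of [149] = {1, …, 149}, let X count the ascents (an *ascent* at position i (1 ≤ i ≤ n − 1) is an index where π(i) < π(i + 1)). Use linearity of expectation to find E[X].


Write X = Σ X_I over i = 1, …, 148, with X_I the indicator of one ascent.
There are 148 indicators.
For each fixed i, the pair (π(i), π(i+1)) is a uniformly random ordered pair of distinct values from {1, …, 149}; by symmetry P[π(i) < π(i+1)] = 1/2.
By linearity: E[X] = 148 · (1/2) = (149 − 1) · (1/2) = 74 ≈ 74.000.

E[X] = 74 = 74.000.


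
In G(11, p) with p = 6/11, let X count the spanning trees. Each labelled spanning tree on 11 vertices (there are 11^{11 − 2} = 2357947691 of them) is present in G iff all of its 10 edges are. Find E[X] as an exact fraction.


K_11 has 11^{11 − 2} = 2357947691 labelled spanning trees.
For each such spanning tree H, let X_H = 1 if all 10 edges of H are present in G. Then P[X_H = 1] = p^{10} = (6/11)^{10} = 60466176/25937424601.
Summing the indicators: E[X] = Σ_H E[X_H] = 2357947691 · p^{10} = 2357947691 · 60466176/25937424601 = 60466176/11.
Numerically: E[X] ≈ 5.49693e+06.

E[X] = 2357947691 · (6/11)^{10} = 60466176/11 ≈ 5.49693e+06.


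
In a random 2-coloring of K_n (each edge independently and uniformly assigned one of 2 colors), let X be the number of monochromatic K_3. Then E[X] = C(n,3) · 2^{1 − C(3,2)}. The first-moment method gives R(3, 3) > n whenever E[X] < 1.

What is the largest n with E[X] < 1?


We need C(n, 3) · 2^{1 − 3} < 1, i.e. C(n, 3) < 2^{3 − 1} = 4.
Check values of n near the boundary:
  n = 3: C(3, 3) = 1; 1 < 4? YES
  n = 4: C(4, 3) = 4; 4 < 4? NO
  n = 5: C(5, 3) = 10; 10 < 4? NO
  n = 6: C(6, 3) = 20; 20 < 4? NO
The largest n with C(n, 3) < 4 is n = 3 (where E[X] = 1/4 ≈ 0.2500). Hence R(3, 3) > 3, i.e. R(3, 3) ≥ 4.

Largest n = 3; hence R(3, 3) > 3.


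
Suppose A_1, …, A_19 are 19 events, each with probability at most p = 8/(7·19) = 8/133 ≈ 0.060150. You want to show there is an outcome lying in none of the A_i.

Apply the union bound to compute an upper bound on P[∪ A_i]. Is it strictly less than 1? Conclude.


Union bound: P[∪_{i=1}^{19} A_i] ≤ Σ_i P[A_i] ≤ 19·p = 19·(8/133) = 8/7.
Numerically: 8/7 ≈ 1.142857.
Is 8/7 < 1? NO.
Since the bound 8/7 is ≥ 1, the union bound is uninformative here; it does NOT by itself certify existence.

19·p = 8/7 ≈ 1.142857; existence NOT certified by the union bound.


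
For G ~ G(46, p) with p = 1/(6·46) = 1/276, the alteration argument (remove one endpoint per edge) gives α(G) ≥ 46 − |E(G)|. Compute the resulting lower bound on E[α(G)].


E[|E(G)|] = C(46, 2)·p = 1035 · (1/276) = 15/4.
E[α(G)] ≥ n − E[|E(G)|] = 46 − 15/4 = 169/4.
Numerically: ≈ 42.2500.
(This is only a lower bound; the true E[α(G)] may be larger.)

E[α(G)] ≥ 169/4 ≈ 42.2500.


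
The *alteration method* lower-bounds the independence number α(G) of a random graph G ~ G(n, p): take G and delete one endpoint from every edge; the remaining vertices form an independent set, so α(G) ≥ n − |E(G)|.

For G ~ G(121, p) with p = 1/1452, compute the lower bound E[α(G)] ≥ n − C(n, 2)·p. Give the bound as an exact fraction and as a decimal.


E[|E(G)|] = C(121, 2)·p = 7260 · (1/1452) = 5.
E[α(G)] ≥ n − E[|E(G)|] = 121 − 5 = 116.
Numerically: ≈ 116.0000.
(This is only a lower bound; the true E[α(G)] may be larger.)

E[α(G)] ≥ 116 ≈ 116.0000.


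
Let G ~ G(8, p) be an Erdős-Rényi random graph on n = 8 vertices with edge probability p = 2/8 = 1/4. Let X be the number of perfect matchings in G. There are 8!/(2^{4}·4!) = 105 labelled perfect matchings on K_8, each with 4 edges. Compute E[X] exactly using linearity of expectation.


K_8 has 8!/(2^{4}·4!) = 105 labelled perfect matchings.
For each such perfect matching H, let X_H = 1 if all 4 edges of H are present in G. Then P[X_H = 1] = p^{4} = (1/4)^{4} = 1/256.
By linearity: E[X] = Σ_H E[X_H] = 105 · p^{4} = 105 · 1/256 = 105/256.
Numerically: E[X] ≈ 0.4102.

E[X] = 105 · (1/4)^{4} = 105/256 ≈ 0.4102.


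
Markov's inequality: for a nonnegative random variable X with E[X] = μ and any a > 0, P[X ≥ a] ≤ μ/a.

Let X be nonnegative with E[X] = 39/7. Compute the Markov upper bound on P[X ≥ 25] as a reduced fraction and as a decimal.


μ = E[X] = 39/7, a = 25.
Markov: P[X ≥ 25] ≤ μ/a = (39/7)/25 = 39/175.
Numerically: ≈ 0.222857.
(Since a = 25 > μ = 5.571429, the bound 39/175 is < 1 and informative.)

P[X ≥ 25] ≤ 39/175 ≈ 0.222857.


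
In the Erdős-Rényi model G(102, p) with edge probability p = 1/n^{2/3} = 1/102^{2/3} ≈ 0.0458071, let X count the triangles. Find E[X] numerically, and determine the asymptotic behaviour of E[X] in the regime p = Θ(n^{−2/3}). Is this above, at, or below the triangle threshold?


Number of potential triangles: C(102, 3) = 171700.
Each occurs with probability p³ ≈ (0.0458071)³ ≈ 9.61168781e-05.
By linearity: E[X] = C(102, 3)·p³ ≈ 171700 · 9.61168781e-05 ≈ 16.503268.
Since α = 2/3 < 1, p = c/n^{2/3} ≫ 1/n is above the triangle threshold p ~ 1/n. Asymptotically E[X] ~ (c³/6)·n^{3(1−α)} = (1³/6)·n^{1} → ∞; triangles are abundant w.h.p.

E[X] ≈ 16.503268; in regime p = Θ(1/n^{2/3}) E[X] diverges (above the triangle threshold p ~ 1/n).


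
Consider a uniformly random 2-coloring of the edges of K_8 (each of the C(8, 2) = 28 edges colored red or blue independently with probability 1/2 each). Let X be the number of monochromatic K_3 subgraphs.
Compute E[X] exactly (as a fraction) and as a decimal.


Let X = Σ_S X_S over the C(8, 3) = 56 subsets S of size 3, where X_S = 1 if the K_3 on S is monochromatic.
For a fixed S, the K_3 on S has C(3, 2) = 3 edges. P[all 3 edges red] = (1/2)^3, and likewise for blue, so P[monochromatic] = 2·(1/2)^3 = 2^{1 − 3} = 1/4.
By linearity: E[X] = C(8, 3) · 2^{1 − 3} = 56 · 1/4 = 14.
Numerically: E[X] ≈ 14.0000.

E[X] = C(8,3)·2^(1−C(3,2)) = 14 ≈ 14.0000.


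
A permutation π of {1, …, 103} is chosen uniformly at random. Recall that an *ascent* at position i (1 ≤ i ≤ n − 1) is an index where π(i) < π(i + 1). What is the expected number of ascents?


Write X = Σ X_I over i = 1, …, 102, with X_I the indicator of one ascent.
There are 102 indicators.
For each fixed i, the pair (π(i), π(i+1)) is a uniformly random ordered pair of distinct values from {1, …, 103}; by symmetry P[π(i) < π(i+1)] = 1/2.
By linearity: E[X] = 102 · (1/2) = (103 − 1) · (1/2) = 51 ≈ 51.000000.

E[X] = 51 = 51.000000.


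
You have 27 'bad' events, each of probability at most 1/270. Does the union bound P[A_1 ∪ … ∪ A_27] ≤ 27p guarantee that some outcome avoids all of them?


Union bound: P[∪_{i=1}^{27} A_i] ≤ Σ_i P[A_i] ≤ 27·p = 27·(1/270) = 1/10.
Numerically: 1/10 ≈ 0.1000000.
Is 1/10 < 1? YES.
Since P[∪ A_i] ≤ 1/10 < 1, the complement has P[∩ A_i^c] ≥ 1 − 1/10 = 9/10 > 0, so some outcome avoids every A_i.

27·p = 1/10 ≈ 0.1000000; existence CERTIFIED by the union bound.


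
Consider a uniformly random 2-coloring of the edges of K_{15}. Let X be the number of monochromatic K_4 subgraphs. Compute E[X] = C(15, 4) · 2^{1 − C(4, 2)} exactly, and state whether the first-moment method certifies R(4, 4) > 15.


E[X] = C(15, 4) · 2^{1 − 6} = 1365 · 2^{−5} = 1365/32.
As a reduced fraction: E[X] = 1365/32 ≈ 42.6562.
Is E[X] < 1? NO.
Since E[X] ≥ 1, the first-moment bound is inconclusive at n = 15; it does NOT by itself certify R(4, 4) > 15.

E[X] = 1365/32 ≈ 42.6562; E[X] ≥ 1; first-moment method inconclusive here.


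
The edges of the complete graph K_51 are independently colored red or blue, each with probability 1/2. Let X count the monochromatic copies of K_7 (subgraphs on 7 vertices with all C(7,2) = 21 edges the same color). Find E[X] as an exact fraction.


Let X = Σ_S X_S over the C(51, 7) = 115775100 subsets S of size 7, where X_S = 1 if the K_7 on S is monochromatic.
For a fixed S, the K_7 on S has C(7, 2) = 21 edges. P[all 21 edges red] = (1/2)^21, and likewise for blue, so P[monochromatic] = 2·(1/2)^21 = 2^{1 − 21} = 1/1048576.
Summing: E[X] = C(51, 7) · 2^{1 − 21} = 115775100 · 1/1048576 = 28943775/262144.
Numerically: E[X] ≈ 110.412.

E[X] = C(51,7)·2^(1−C(7,2)) = 28943775/262144 ≈ 110.412.


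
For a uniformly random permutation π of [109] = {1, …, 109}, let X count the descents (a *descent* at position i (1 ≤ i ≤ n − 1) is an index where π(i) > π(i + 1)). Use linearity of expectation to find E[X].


Write X = Σ X_I over i = 1, …, 108, with X_I the indicator of one descent.
There are 108 indicators.
For each fixed i, the pair (π(i), π(i+1)) is a uniformly random ordered pair of distinct values from {1, …, 109}; by symmetry P[π(i) > π(i+1)] = 1/2.
By linearity: E[X] = 108 · (1/2) = (109 − 1) · (1/2) = 54 ≈ 54.000000.

E[X] = 54 = 54.000000.


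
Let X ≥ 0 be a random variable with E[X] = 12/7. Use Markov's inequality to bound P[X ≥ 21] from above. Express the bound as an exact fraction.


μ = E[X] = 12/7, a = 21.
Markov: P[X ≥ 21] ≤ μ/a = (12/7)/21 = 4/49.
Numerically: ≈ 0.0816.
(Since a = 21 > μ = 1.7143, the bound 4/49 is < 1 and informative.)

P[X ≥ 21] ≤ 4/49 ≈ 0.0816.


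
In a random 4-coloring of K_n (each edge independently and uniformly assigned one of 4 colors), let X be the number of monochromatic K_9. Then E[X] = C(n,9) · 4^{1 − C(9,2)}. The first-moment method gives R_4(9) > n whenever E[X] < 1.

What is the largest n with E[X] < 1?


We need C(n, 9) · 4^{1 − 36} < 1, i.e. C(n, 9) < 4^{36 − 1} = 1180591620717411303424.
Check values of n near the boundary:
  n = 913: C(913, 9) = 1167605542753639808390; 1167605542753639808390 < 1180591620717411303424? YES
  n = 914: C(914, 9) = 1179217089587653905932; 1179217089587653905932 < 1180591620717411303424? YES
  n = 915: C(915, 9) = 1190931166636537885130; 1190931166636537885130 < 1180591620717411303424? NO
  n = 916: C(916, 9) = 1202748565202942340440; 1202748565202942340440 < 1180591620717411303424? NO
  n = 917: C(917, 9) = 1214670081818390006810; 1214670081818390006810 < 1180591620717411303424? NO
The largest n with C(n, 9) < 1180591620717411303424 is n = 914 (where E[X] = 294804272396913476483/295147905179352825856 ≈ 0.9988). Hence R_4(9) > 914, i.e. R_4(9) ≥ 915.

Largest n = 914; hence R_4(9) > 914.


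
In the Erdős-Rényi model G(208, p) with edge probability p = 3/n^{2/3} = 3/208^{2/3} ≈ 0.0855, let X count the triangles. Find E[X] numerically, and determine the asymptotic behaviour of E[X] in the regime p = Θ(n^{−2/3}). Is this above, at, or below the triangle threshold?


Number of potential triangles: C(208, 3) = 1478256.
Each occurs with probability p³ ≈ (0.0855)³ ≈ 6.24075e-04.
By linearity: E[X] = C(208, 3)·p³ ≈ 1478256 · 6.24075e-04 ≈ 922.543.
Since α = 2/3 < 1, p = c/n^{2/3} ≫ 1/n is above the triangle threshold p ~ 1/n. Asymptotically E[X] ~ (c³/6)·n^{3(1−α)} = (3³/6)·n^{1} → ∞; triangles are abundant w.h.p.

E[X] ≈ 922.543; in regime p = Θ(1/n^{2/3}) E[X] diverges (above the triangle threshold p ~ 1/n).


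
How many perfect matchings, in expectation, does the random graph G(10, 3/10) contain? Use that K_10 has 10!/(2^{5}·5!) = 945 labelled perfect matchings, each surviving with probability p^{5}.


K_10 has 10!/(2^{5}·5!) = 945 labelled perfect matchings.
For each such perfect matching H, let X_H = 1 if all 5 edges of H are present in G. Then P[X_H = 1] = p^{5} = (3/10)^{5} = 243/100000.
Summing the indicators: E[X] = Σ_H E[X_H] = 945 · p^{5} = 945 · 243/100000 = 45927/20000.
Numerically: E[X] ≈ 2.296.

E[X] = 945 · (3/10)^{5} = 45927/20000 ≈ 2.296.


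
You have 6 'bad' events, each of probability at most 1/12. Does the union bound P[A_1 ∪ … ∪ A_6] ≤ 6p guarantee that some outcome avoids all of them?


Union bound: P[∪_{i=1}^{6} A_i] ≤ Σ_i P[A_i] ≤ 6·p = 6·(1/12) = 1/2.
Numerically: 1/2 ≈ 0.5000.
Is 1/2 < 1? YES.
Since P[∪ A_i] ≤ 1/2 < 1, the complement has P[∩ A_i^c] ≥ 1 − 1/2 = 1/2 > 0, so some outcome avoids every A_i.

6·p = 1/2 ≈ 0.5000; existence CERTIFIED by the union bound.


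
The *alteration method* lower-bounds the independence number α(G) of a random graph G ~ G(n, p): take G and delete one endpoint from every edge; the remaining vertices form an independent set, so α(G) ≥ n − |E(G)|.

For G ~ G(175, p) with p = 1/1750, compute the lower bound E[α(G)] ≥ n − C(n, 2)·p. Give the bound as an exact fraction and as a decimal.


E[|E(G)|] = C(175, 2)·p = 15225 · (1/1750) = 87/10.
E[α(G)] ≥ n − E[|E(G)|] = 175 − 87/10 = 1663/10.
Numerically: ≈ 166.30000.
(This is only a lower bound; the true E[α(G)] may be larger.)

E[α(G)] ≥ 1663/10 ≈ 166.30000.


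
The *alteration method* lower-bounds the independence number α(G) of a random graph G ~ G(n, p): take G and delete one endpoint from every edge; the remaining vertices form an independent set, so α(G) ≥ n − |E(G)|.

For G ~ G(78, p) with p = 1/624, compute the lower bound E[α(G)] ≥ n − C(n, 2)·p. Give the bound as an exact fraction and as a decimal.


E[|E(G)|] = C(78, 2)·p = 3003 · (1/624) = 77/16.
E[α(G)] ≥ n − E[|E(G)|] = 78 − 77/16 = 1171/16.
Numerically: ≈ 73.188.
(This is only a lower bound; the true E[α(G)] may be larger.)

E[α(G)] ≥ 1171/16 ≈ 73.188.


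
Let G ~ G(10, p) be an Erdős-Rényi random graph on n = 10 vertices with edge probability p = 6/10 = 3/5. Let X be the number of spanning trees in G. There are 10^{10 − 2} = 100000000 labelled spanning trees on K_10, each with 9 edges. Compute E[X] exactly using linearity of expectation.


K_10 has 10^{10 − 2} = 100000000 labelled spanning trees.
For each such spanning tree H, let X_H = 1 if all 9 edges of H are present in G. Then P[X_H = 1] = p^{9} = (3/5)^{9} = 19683/1953125.
Summing the indicators: E[X] = Σ_H E[X_H] = 100000000 · p^{9} = 100000000 · 19683/1953125 = 5038848/5.
Numerically: E[X] ≈ 1.008e+06.

E[X] = 100000000 · (3/5)^{9} = 5038848/5 ≈ 1.008e+06.


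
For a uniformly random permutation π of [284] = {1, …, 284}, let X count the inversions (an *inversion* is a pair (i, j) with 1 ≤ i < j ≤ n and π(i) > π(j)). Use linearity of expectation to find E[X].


Write X = Σ X_I over the C(284, 2) = 40186 pairs i < j, with X_I the indicator of one inversion.
There are 40186 indicators.
For each fixed pair i < j, the values π(i) and π(j) are two distinct elements of {1, …, 284} in uniformly random order; by symmetry P[π(i) > π(j)] = 1/2.
By linearity: E[X] = 40186 · (1/2) = C(284, 2) · (1/2) = 40186/2 = 20093 ≈ 20093.00000.

E[X] = 20093 = 20093.00000.


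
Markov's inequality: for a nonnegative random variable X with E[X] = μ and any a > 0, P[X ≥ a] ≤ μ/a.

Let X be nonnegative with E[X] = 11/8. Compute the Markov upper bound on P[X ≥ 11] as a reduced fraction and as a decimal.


μ = E[X] = 11/8, a = 11.
Markov: P[X ≥ 11] ≤ μ/a = (11/8)/11 = 1/8.
Numerically: ≈ 0.1250.
(Since a = 11 > μ = 1.3750, the bound 1/8 is < 1 and informative.)

P[X ≥ 11] ≤ 1/8 ≈ 0.1250.


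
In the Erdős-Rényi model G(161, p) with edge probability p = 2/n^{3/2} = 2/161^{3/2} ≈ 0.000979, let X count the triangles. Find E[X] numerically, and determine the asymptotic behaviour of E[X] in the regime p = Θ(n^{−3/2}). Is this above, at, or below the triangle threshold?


Number of potential triangles: C(161, 3) = 682640.
Each occurs with probability p³ ≈ (0.000979)³ ≈ 9.383688e-10.
By linearity: E[X] = C(161, 3)·p³ ≈ 682640 · 9.383688e-10 ≈ 0.0006.
Since α = 3/2 > 1, p = c/n^{3/2} = o(1/n) is below the triangle threshold p ~ 1/n. Asymptotically E[X] ~ (c³/6)·n^{3(1−α)} = (2³/6)·n^{-1.5} → 0, so by Markov's inequality G has no triangles w.h.p.

E[X] ≈ 0.0006; in regime p = Θ(1/n^{3/2}) E[X] tends to 0 (below the triangle threshold p ~ 1/n).


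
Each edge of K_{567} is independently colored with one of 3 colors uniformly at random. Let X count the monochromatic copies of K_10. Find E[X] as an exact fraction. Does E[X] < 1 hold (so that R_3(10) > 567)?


E[X] = C(567, 10) · 3^{1 − 45} = 873787071273467749398 · 3^{−44} = 873787071273467749398/984770902183611232881.
As a reduced fraction: E[X] = 10787494707079848758/12157665459056928801 ≈ 0.887300.
Is E[X] < 1? YES.
Since E[X] < 1, there exists a 3-coloring of K_{567} with no monochromatic K_10; hence R_3(10) > 567.

E[X] = 10787494707079848758/12157665459056928801 ≈ 0.887300; E[X] < 1, so R_3(10) > 567.


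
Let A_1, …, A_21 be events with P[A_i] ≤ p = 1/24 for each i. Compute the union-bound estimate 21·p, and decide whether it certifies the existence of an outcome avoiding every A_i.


Union bound: P[∪_{i=1}^{21} A_i] ≤ Σ_i P[A_i] ≤ 21·p = 21·(1/24) = 7/8.
Numerically: 7/8 ≈ 0.8750000.
Is 7/8 < 1? YES.
Since P[∪ A_i] ≤ 7/8 < 1, the complement has P[∩ A_i^c] ≥ 1 − 7/8 = 1/8 > 0, so some outcome avoids every A_i.

21·p = 7/8 ≈ 0.8750000; existence CERTIFIED by the union bound.


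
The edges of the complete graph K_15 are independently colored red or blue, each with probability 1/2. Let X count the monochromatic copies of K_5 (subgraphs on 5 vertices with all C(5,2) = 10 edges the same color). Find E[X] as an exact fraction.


Let X = Σ_S X_S over the C(15, 5) = 3003 subsets S of size 5, where X_S = 1 if the K_5 on S is monochromatic.
For a fixed S, the K_5 on S has C(5, 2) = 10 edges. P[all 10 edges red] = (1/2)^10, and likewise for blue, so P[monochromatic] = 2·(1/2)^10 = 2^{1 − 10} = 1/512.
By linearity of expectation: E[X] = C(15, 5) · 2^{1 − 10} = 3003 · 1/512 = 3003/512.
Numerically: E[X] ≈ 5.8652.

E[X] = C(15,5)·2^(1−C(5,2)) = 3003/512 ≈ 5.8652.


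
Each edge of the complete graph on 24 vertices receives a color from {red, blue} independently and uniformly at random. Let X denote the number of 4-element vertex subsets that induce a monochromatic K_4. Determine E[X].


Let X = Σ_S X_S over the C(24, 4) = 10626 subsets S of size 4, where X_S = 1 if the K_4 on S is monochromatic.
For a fixed S, the K_4 on S has C(4, 2) = 6 edges. P[all 6 edges red] = (1/2)^6, and likewise for blue, so P[monochromatic] = 2·(1/2)^6 = 2^{1 − 6} = 1/32.
Summing: E[X] = C(24, 4) · 2^{1 − 6} = 10626 · 1/32 = 5313/16.
Numerically: E[X] ≈ 332.062.

E[X] = C(24,4)·2^(1−C(4,2)) = 5313/16 ≈ 332.062.


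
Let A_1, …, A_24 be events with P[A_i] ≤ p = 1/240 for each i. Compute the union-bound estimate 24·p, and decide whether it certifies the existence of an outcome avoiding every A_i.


Union bound: P[∪_{i=1}^{24} A_i] ≤ Σ_i P[A_i] ≤ 24·p = 24·(1/240) = 1/10.
Numerically: 1/10 ≈ 0.100000.
Is 1/10 < 1? YES.
Since P[∪ A_i] ≤ 1/10 < 1, the complement has P[∩ A_i^c] ≥ 1 − 1/10 = 9/10 > 0, so some outcome avoids every A_i.

24·p = 1/10 ≈ 0.100000; existence CERTIFIED by the union bound.


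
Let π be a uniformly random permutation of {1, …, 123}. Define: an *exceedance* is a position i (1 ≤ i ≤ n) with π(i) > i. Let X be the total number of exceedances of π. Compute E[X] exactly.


Write X = Σ_{i=1}^{123} X_i, where X_i = 1_{π(i) > i}.
For each fixed i, π(i) is uniform over {1, …, 123} (marginal of a uniform permutation), so P[π(i) > i] = (n − i)/n. Summing: Σ_{i=1}^{123} (n − i)/n = (0 + 1 + … + 122)/123 = 123(123 − 1)/(2·123) = (123 − 1)/2.
Hence E[X] = Σ_{i=1}^{123} (123 − i)/123 = 61 ≈ 61.000.

E[X] = 61 = 61.000.


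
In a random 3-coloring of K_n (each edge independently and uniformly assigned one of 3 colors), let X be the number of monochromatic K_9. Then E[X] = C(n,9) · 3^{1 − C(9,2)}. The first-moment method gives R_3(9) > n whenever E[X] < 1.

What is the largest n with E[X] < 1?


We need C(n, 9) · 3^{1 − 36} < 1, i.e. C(n, 9) < 3^{36 − 1} = 50031545098999707.
Check values of n near the boundary:
  n = 295: C(295, 9) = 41221140106119260; 41221140106119260 < 50031545098999707? YES
  n = 296: C(296, 9) = 42513789098994080; 42513789098994080 < 50031545098999707? YES
  n = 297: C(297, 9) = 43842345008337645; 43842345008337645 < 50031545098999707? YES
  n = 298: C(298, 9) = 45207677551849890; 45207677551849890 < 50031545098999707? YES
  n = 299: C(299, 9) = 46610674441390059; 46610674441390059 < 50031545098999707? YES
  n = 300: C(300, 9) = 48052241692154700; 48052241692154700 < 50031545098999707? YES
  n = 301: C(301, 9) = 49533303936090975; 49533303936090975 < 50031545098999707? YES
  n = 302: C(302, 9) = 51054804739588650; 51054804739588650 < 50031545098999707? NO
The largest n with C(n, 9) < 50031545098999707 is n = 301 (where E[X] = 16511101312030325/16677181699666569 ≈ 0.99004). Hence R_3(9) > 301, i.e. R_3(9) ≥ 302.

Largest n = 301; hence R_3(9) > 301.


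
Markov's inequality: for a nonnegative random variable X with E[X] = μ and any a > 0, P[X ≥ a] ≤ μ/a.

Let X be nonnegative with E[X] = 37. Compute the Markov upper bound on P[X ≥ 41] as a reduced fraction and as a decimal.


μ = E[X] = 37, a = 41.
Markov: P[X ≥ 41] ≤ μ/a = (37)/41 = 37/41.
Numerically: ≈ 0.902.
(Since a = 41 > μ = 37.000, the bound 37/41 is < 1 and informative.)

P[X ≥ 41] ≤ 37/41 ≈ 0.902.


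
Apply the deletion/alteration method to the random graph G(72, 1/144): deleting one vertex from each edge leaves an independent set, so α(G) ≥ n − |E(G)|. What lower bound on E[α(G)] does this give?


E[|E(G)|] = C(72, 2)·p = 2556 · (1/144) = 71/4.
E[α(G)] ≥ n − E[|E(G)|] = 72 − 71/4 = 217/4.
Numerically: ≈ 54.250000.
(This is only a lower bound; the true E[α(G)] may be larger.)

E[α(G)] ≥ 217/4 ≈ 54.250000.


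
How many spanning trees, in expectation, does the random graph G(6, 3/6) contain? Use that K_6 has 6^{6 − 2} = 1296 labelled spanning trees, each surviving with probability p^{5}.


K_6 has 6^{6 − 2} = 1296 labelled spanning trees.
For each such spanning tree H, let X_H = 1 if all 5 edges of H are present in G. Then P[X_H = 1] = p^{5} = (1/2)^{5} = 1/32.
By linearity: E[X] = Σ_H E[X_H] = 1296 · p^{5} = 1296 · 1/32 = 81/2.
Numerically: E[X] ≈ 40.5.

E[X] = 1296 · (1/2)^{5} = 81/2 ≈ 40.5.


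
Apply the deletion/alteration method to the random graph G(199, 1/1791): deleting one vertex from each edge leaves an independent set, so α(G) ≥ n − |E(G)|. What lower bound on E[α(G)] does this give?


E[|E(G)|] = C(199, 2)·p = 19701 · (1/1791) = 11.
E[α(G)] ≥ n − E[|E(G)|] = 199 − 11 = 188.
Numerically: ≈ 188.0000.
(This is only a lower bound; the true E[α(G)] may be larger.)

E[α(G)] ≥ 188 ≈ 188.0000.


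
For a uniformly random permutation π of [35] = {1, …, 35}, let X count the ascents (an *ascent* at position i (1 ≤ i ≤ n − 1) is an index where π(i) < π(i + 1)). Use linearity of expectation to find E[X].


Write X = Σ X_I over i = 1, …, 34, with X_I the indicator of one ascent.
There are 34 indicators.
For each fixed i, the pair (π(i), π(i+1)) is a uniformly random ordered pair of distinct values from {1, …, 35}; by symmetry P[π(i) < π(i+1)] = 1/2.
By linearity: E[X] = 34 · (1/2) = (35 − 1) · (1/2) = 17 ≈ 17.00000.

E[X] = 17 = 17.00000.


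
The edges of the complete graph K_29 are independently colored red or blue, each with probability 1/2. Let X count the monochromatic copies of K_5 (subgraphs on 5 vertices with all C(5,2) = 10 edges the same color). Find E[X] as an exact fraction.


Let X = Σ_S X_S over the C(29, 5) = 118755 subsets S of size 5, where X_S = 1 if the K_5 on S is monochromatic.
For a fixed S, the K_5 on S has C(5, 2) = 10 edges. P[all 10 edges red] = (1/2)^10, and likewise for blue, so P[monochromatic] = 2·(1/2)^10 = 2^{1 − 10} = 1/512.
By linearity of expectation: E[X] = C(29, 5) · 2^{1 − 10} = 118755 · 1/512 = 118755/512.
Numerically: E[X] ≈ 231.943.

E[X] = C(29,5)·2^(1−C(5,2)) = 118755/512 ≈ 231.943.


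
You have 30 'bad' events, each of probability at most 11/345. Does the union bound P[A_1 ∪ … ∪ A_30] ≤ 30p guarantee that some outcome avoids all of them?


Union bound: P[∪_{i=1}^{30} A_i] ≤ Σ_i P[A_i] ≤ 30·p = 30·(11/345) = 22/23.
Numerically: 22/23 ≈ 0.957.
Is 22/23 < 1? YES.
Since P[∪ A_i] ≤ 22/23 < 1, the complement has P[∩ A_i^c] ≥ 1 − 22/23 = 1/23 > 0, so some outcome avoids every A_i.

30·p = 22/23 ≈ 0.957; existence CERTIFIED by the union bound.


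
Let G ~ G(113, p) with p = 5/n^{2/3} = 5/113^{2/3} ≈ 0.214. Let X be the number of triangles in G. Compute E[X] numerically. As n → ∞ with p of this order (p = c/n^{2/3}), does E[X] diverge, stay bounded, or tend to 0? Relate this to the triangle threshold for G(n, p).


Number of potential triangles: C(113, 3) = 234136.
Each occurs with probability p³ ≈ (0.214)³ ≈ 9.78933e-03.
By linearity: E[X] = C(113, 3)·p³ ≈ 234136 · 9.78933e-03 ≈ 2292.035.
Since α = 2/3 < 1, p = c/n^{2/3} ≫ 1/n is above the triangle threshold p ~ 1/n. Asymptotically E[X] ~ (c³/6)·n^{3(1−α)} = (5³/6)·n^{1} → ∞; triangles are abundant w.h.p.

E[X] ≈ 2292.035; in regime p = Θ(1/n^{2/3}) E[X] diverges (above the triangle threshold p ~ 1/n).


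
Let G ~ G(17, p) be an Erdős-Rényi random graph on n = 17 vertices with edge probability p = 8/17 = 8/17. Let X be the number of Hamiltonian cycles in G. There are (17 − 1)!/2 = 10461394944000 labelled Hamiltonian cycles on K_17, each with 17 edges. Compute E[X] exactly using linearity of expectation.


K_17 has (17 − 1)!/2 = 10461394944000 labelled Hamiltonian cycles.
For each such Hamiltonian cycle H, let X_H = 1 if all 17 edges of H are present in G. Then P[X_H = 1] = p^{17} = (8/17)^{17} = 2251799813685248/827240261886336764177.
By linearity of expectation: E[X] = Σ_H E[X_H] = 10461394944000 · p^{17} = 10461394944000 · 2251799813685248/827240261886336764177 = 23556967185786995434586112000/827240261886336764177.
Numerically: E[X] ≈ 2.8477e+07.

E[X] = 10461394944000 · (8/17)^{17} = 23556967185786995434586112000/827240261886336764177 ≈ 2.8477e+07.


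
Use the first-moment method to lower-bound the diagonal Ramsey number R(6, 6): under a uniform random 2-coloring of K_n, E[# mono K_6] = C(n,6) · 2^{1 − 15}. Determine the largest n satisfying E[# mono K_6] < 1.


We need C(n, 6) · 2^{1 − 15} < 1, i.e. C(n, 6) < 2^{15 − 1} = 16384.
Check values of n near the boundary:
  n = 15: C(15, 6) = 5005; 5005 < 16384? YES
  n = 16: C(16, 6) = 8008; 8008 < 16384? YES
  n = 17: C(17, 6) = 12376; 12376 < 16384? YES
  n = 18: C(18, 6) = 18564; 18564 < 16384? NO
  n = 19: C(19, 6) = 27132; 27132 < 16384? NO
The largest n with C(n, 6) < 16384 is n = 17 (where E[X] = 1547/2048 ≈ 0.755371). Hence R(6, 6) > 17, i.e. R(6, 6) ≥ 18.

Largest n = 17; hence R(6, 6) > 17.


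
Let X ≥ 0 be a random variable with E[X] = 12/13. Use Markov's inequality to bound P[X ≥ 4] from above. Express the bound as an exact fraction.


μ = E[X] = 12/13, a = 4.
Markov: P[X ≥ 4] ≤ μ/a = (12/13)/4 = 3/13.
Numerically: ≈ 0.230769.
(Since a = 4 > μ = 0.923077, the bound 3/13 is < 1 and informative.)

P[X ≥ 4] ≤ 3/13 ≈ 0.230769.


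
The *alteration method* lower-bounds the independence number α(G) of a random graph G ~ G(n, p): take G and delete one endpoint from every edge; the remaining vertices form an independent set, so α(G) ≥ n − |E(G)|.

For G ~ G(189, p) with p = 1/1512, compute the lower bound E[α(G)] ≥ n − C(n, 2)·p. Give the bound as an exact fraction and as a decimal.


E[|E(G)|] = C(189, 2)·p = 17766 · (1/1512) = 47/4.
E[α(G)] ≥ n − E[|E(G)|] = 189 − 47/4 = 709/4.
Numerically: ≈ 177.250000.
(This is only a lower bound; the true E[α(G)] may be larger.)

E[α(G)] ≥ 709/4 ≈ 177.250000.


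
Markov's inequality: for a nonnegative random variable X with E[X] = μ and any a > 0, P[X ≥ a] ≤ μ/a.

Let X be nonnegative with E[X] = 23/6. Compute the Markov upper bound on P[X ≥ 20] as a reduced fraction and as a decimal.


μ = E[X] = 23/6, a = 20.
Markov: P[X ≥ 20] ≤ μ/a = (23/6)/20 = 23/120.
Numerically: ≈ 0.19167.
(Since a = 20 > μ = 3.83333, the bound 23/120 is < 1 and informative.)

P[X ≥ 20] ≤ 23/120 ≈ 0.19167.


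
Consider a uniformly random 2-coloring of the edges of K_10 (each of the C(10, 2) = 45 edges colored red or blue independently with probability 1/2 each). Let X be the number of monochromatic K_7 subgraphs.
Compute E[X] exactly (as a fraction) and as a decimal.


Let X = Σ_S X_S over the C(10, 7) = 120 subsets S of size 7, where X_S = 1 if the K_7 on S is monochromatic.
For a fixed S, the K_7 on S has C(7, 2) = 21 edges. P[all 21 edges red] = (1/2)^21, and likewise for blue, so P[monochromatic] = 2·(1/2)^21 = 2^{1 − 21} = 1/1048576.
Summing: E[X] = C(10, 7) · 2^{1 − 21} = 120 · 1/1048576 = 15/131072.
Numerically: E[X] ≈ 0.00011.

E[X] = C(10,7)·2^(1−C(7,2)) = 15/131072 ≈ 0.00011.


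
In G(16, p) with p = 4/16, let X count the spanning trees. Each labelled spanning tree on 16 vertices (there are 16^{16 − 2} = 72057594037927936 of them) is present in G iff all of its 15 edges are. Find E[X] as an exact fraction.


K_16 has 16^{16 − 2} = 72057594037927936 labelled spanning trees.
For each such spanning tree H, let X_H = 1 if all 15 edges of H are present in G. Then P[X_H = 1] = p^{15} = (1/4)^{15} = 1/1073741824.
By linearity of expectation: E[X] = Σ_H E[X_H] = 72057594037927936 · p^{15} = 72057594037927936 · 1/1073741824 = 67108864.
Numerically: E[X] ≈ 6.7109e+07.

E[X] = 72057594037927936 · (1/4)^{15} = 67108864 ≈ 6.7109e+07.


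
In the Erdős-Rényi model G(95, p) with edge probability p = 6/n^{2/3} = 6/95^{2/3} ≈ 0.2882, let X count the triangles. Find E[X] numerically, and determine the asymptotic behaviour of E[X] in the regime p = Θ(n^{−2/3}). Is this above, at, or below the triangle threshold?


Number of potential triangles: C(95, 3) = 138415.
Each occurs with probability p³ ≈ (0.2882)³ ≈ 2.393352e-02.
By linearity: E[X] = C(95, 3)·p³ ≈ 138415 · 2.393352e-02 ≈ 3312.7579.
Since α = 2/3 < 1, p = c/n^{2/3} ≫ 1/n is above the triangle threshold p ~ 1/n. Asymptotically E[X] ~ (c³/6)·n^{3(1−α)} = (6³/6)·n^{1} → ∞; triangles are abundant w.h.p.

E[X] ≈ 3312.7579; in regime p = Θ(1/n^{2/3}) E[X] diverges (above the triangle threshold p ~ 1/n).


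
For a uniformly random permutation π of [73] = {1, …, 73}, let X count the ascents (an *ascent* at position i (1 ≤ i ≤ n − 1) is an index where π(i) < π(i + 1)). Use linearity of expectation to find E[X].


Write X = Σ X_I over i = 1, …, 72, with X_I the indicator of one ascent.
There are 72 indicators.
For each fixed i, the pair (π(i), π(i+1)) is a uniformly random ordered pair of distinct values from {1, …, 73}; by symmetry P[π(i) < π(i+1)] = 1/2.
By linearity: E[X] = 72 · (1/2) = (73 − 1) · (1/2) = 36 ≈ 36.000.

E[X] = 36 = 36.000.


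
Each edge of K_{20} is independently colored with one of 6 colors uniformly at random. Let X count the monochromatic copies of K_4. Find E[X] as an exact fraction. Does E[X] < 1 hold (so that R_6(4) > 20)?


E[X] = C(20, 4) · 6^{1 − 6} = 4845 · 6^{−5} = 4845/7776.
As a reduced fraction: E[X] = 1615/2592 ≈ 0.623.
Is E[X] < 1? YES.
Since E[X] < 1, there exists a 6-coloring of K_{20} with no monochromatic K_4; hence R_6(4) > 20.

E[X] = 1615/2592 ≈ 0.623; E[X] < 1, so R_6(4) > 20.


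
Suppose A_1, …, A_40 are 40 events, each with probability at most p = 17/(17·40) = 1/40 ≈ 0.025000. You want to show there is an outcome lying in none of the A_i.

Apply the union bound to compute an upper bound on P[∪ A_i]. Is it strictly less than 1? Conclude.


Union bound: P[∪_{i=1}^{40} A_i] ≤ Σ_i P[A_i] ≤ 40·p = 40·(1/40) = 1.
Numerically: 1 ≈ 1.000000.
Is 1 < 1? NO.
Since the bound 1 is ≥ 1, the union bound is uninformative here; it does NOT by itself certify existence.

40·p = 1 ≈ 1.000000; existence NOT certified by the union bound.


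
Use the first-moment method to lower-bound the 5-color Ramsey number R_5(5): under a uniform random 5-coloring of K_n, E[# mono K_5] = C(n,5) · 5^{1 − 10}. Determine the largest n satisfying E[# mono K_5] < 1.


We need C(n, 5) · 5^{1 − 10} < 1, i.e. C(n, 5) < 5^{10 − 1} = 1953125.
Check values of n near the boundary:
  n = 43: C(43, 5) = 962598; 962598 < 1953125? YES
  n = 44: C(44, 5) = 1086008; 1086008 < 1953125? YES
  n = 45: C(45, 5) = 1221759; 1221759 < 1953125? YES
  n = 46: C(46, 5) = 1370754; 1370754 < 1953125? YES
  n = 47: C(47, 5) = 1533939; 1533939 < 1953125? YES
  n = 48: C(48, 5) = 1712304; 1712304 < 1953125? YES
  n = 49: C(49, 5) = 1906884; 1906884 < 1953125? YES
  n = 50: C(50, 5) = 2118760; 2118760 < 1953125? NO
The largest n with C(n, 5) < 1953125 is n = 49 (where E[X] = 1906884/1953125 ≈ 0.9763). Hence R_5(5) > 49, i.e. R_5(5) ≥ 50.

Largest n = 49; hence R_5(5) > 49.


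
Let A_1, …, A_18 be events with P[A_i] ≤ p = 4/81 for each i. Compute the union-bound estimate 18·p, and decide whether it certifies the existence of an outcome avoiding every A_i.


Union bound: P[∪_{i=1}^{18} A_i] ≤ Σ_i P[A_i] ≤ 18·p = 18·(4/81) = 8/9.
Numerically: 8/9 ≈ 0.8888889.
Is 8/9 < 1? YES.
Since P[∪ A_i] ≤ 8/9 < 1, the complement has P[∩ A_i^c] ≥ 1 − 8/9 = 1/9 > 0, so some outcome avoids every A_i.

18·p = 8/9 ≈ 0.8888889; existence CERTIFIED by the union bound.
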